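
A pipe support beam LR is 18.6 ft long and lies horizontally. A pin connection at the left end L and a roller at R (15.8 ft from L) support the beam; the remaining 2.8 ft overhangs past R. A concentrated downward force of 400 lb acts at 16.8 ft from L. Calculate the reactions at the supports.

L_x = 0, L_y = -25.32 lb, R_y = 425.3 lb

Taking moments about L: R_y·15.8 − 400·16.8 = 0 → R_y = 6720/15.8 = 425.316 ≈ 425.3 lb.
ΣF_y = 0: L_y + 425.316 − 400 = 0 → L_y = -25.32 lb.
ΣF_x = 0: no horizontal applied forces, so L_x = 0.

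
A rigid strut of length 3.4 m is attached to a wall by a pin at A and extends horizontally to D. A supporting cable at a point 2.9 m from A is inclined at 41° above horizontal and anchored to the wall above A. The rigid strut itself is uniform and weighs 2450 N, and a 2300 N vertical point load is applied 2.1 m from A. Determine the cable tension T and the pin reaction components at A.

T = 4728 N, A_x = 3568 N, A_y = 1648 N

ΣM about A: T·sin41°·2.9 − 2450·1.7 − 2300·2.1 = 0 → T = 8995/(2.9·0.656059) = 4727.81 ≈ 4728 N.
ΣF_x = 0: A_x − T·cos41° = 0 → A_x = 4727.81 × 0.75471 = 3568 N.
ΣF_y = 0: A_y + T·sin41° − 2450 − 2300 = 0 → A_y = 4750 − 4727.81 × 0.656059 = 1648 N.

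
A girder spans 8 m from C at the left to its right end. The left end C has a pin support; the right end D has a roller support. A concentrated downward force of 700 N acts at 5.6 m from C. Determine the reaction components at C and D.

C_x = 0, C_y = 210.0 N, D_y = 490.0 N

Taking moments about C: D_y·8 − 700·5.6 = 0 → D_y = 3920/8 = 490.0 N.
ΣF_y = 0: C_y + 490 − 700 = 0 → C_y = 210.0 N.
ΣF_x = 0: no horizontal applied forces, so C_x = 0.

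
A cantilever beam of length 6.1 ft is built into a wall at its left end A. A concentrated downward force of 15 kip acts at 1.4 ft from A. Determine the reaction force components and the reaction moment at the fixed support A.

ΣF_x = 0: A_x = 0.
ΣF_y = 0: A_y − 15 = 0 → A_y = 15.00 kip.
ΣM about A: M_A − 15·1.4 = 0 → M_A = 21.00 kip·ft.

A_x = 0, A_y = 15.00 kip, M_A = 21.00 kip·ft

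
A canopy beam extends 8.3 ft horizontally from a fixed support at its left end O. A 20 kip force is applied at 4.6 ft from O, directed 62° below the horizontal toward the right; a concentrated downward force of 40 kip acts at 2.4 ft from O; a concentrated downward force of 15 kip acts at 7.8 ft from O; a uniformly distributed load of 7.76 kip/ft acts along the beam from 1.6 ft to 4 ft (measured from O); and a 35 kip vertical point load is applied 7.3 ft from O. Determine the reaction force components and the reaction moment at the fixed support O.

Resultant of the distributed load: 7.76 × 2.4 = 18.624 kip at 2.8 ft from O.
ΣF_x = 0: O_x + 20·cos62° = 0 → O_x = -9.389 kip.
ΣF_y = 0: O_y − 20·sin62° − 40 − 15 − 7.76·2.4 − 35 = 0 → O_y = 126.3 kip.
ΣM about O: M_O − 20·sin62°·4.6 − 40·2.4 − 15·7.8 − (7.76·2.4)·2.8 − 35·7.3 = 0 → M_O = 601.9 kip·ft.

O_x = -9.389 kip, O_y = 126.3 kip, M_O = 601.9 kip·ft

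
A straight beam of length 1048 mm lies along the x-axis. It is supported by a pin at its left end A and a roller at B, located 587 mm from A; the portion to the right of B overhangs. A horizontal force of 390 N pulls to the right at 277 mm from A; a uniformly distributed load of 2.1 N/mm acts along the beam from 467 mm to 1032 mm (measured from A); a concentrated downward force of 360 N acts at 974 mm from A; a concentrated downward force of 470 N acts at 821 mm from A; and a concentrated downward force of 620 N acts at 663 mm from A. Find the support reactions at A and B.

Resultant of the distributed load: 2.1 × 565 = 1186.5 N at 749.5 mm from A.
Taking moments about A: B_y·587 − (2.1·565)·749.5 − 360·974 − 470·821 − 620·663 = 0 → B_y = 2036851.75/587 = 3469.93 ≈ 3470 N.
ΣF_y = 0: A_y + 3469.93 − 2.1·565 − 360 − 470 − 620 = 0 → A_y = -833.4 N.
ΣF_x = 0: A_x + 390 = 0 → A_x = -390.0 N.

A_x = -390.0 N, A_y = -833.4 N, B_y = 3470 N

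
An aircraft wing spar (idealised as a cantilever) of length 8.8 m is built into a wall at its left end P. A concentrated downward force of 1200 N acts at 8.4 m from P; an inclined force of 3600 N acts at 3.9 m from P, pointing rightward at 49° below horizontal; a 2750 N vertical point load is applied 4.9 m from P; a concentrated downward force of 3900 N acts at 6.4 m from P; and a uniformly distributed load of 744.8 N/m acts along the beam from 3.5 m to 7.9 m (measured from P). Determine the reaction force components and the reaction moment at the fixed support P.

P_x = -2362 N, P_y = 13840 N, M_P = 77790 N·m

Resultant of the distributed load: 744.8 × 4.4 = 3277.12 N at 5.7 m from P.
ΣF_x = 0: P_x + 3600·cos49° = 0 → P_x = -2362 N.
ΣF_y = 0: P_y − 1200 − 3600·sin49° − 2750 − 3900 − 744.8·4.4 = 0 → P_y = 13840 N.
ΣM about P: M_P − 1200·8.4 − 3600·sin49°·3.9 − 2750·4.9 − 3900·6.4 − (744.8·4.4)·5.7 = 0 → M_P = 77790 N·m.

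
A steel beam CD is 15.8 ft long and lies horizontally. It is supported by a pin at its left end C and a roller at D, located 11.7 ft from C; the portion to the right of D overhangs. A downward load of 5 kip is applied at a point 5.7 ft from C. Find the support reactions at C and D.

C_x = 0, C_y = 2.564 kip, D_y = 2.436 kip

Moments about C: D_y·11.7 − 5·5.7 = 0 → D_y = 28.5/11.7 = 2.4359 ≈ 2.436 kip.
ΣF_y = 0: C_y + 2.4359 − 5 = 0 → C_y = 2.564 kip.
ΣF_x = 0: no horizontal applied forces, so C_x = 0.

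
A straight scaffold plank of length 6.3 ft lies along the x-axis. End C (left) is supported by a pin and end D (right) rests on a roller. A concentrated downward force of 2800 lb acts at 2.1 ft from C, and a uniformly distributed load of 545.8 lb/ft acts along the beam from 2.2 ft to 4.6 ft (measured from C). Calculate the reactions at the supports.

Resultant of the distributed load: 545.8 × 2.4 = 1309.92 lb at 3.4 ft from C.
Taking moments about C: D_y·6.3 − 2800·2.1 − (545.8·2.4)·3.4 = 0 → D_y = 10333.728/6.3 = 1640.27 ≈ 1640 lb.
ΣF_y = 0: C_y + 1640.27 − 2800 − 545.8·2.4 = 0 → C_y = 2470 lb.
ΣF_x = 0: no horizontal applied forces, so C_x = 0.

C_x = 0, C_y = 2470 lb, D_y = 1640 lb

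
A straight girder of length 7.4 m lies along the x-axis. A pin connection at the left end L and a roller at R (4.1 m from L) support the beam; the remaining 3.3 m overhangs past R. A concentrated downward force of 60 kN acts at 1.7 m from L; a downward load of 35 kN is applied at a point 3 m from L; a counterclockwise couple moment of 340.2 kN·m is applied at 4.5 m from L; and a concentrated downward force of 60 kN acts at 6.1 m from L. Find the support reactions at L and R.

ΣM about L: R_y·4.1 − 60·1.7 − 35·3 + 340.2 − 60·6.1 = 0 → R_y = 232.8/4.1 = 56.7805 ≈ 56.78 kN.
ΣF_y = 0: L_y + 56.7805 − 60 − 35 − 60 = 0 → L_y = 98.22 kN.
ΣF_x = 0: no horizontal applied forces, so L_x = 0.

L_x = 0, L_y = 98.22 kN, R_y = 56.78 kN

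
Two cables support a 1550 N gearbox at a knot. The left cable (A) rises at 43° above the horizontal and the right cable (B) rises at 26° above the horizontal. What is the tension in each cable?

ΣF_x = 0: −T_A·cos43° + T_B·cos26° = 0 → T_B = 0.813706·T_A.
ΣF_y = 0: T_A·sin43° + T_B·sin26° = 1550.
Substitute: T_A·(0.681998 + 0.813706·0.438371) = 1550 → T_A = 1492.25 ≈ 1492 N.
Then T_B = 0.813706 × 1492.25 = 1214 N.

T_A = 1492 N, T_B = 1214 N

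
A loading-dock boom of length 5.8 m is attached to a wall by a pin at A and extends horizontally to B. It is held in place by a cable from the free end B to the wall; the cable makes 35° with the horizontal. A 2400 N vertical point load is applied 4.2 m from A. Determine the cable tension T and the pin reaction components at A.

T = 3030 N, A_x = 2482 N, A_y = 662.1 N

ΣM about A: T·sin35°·5.8 − 2400·4.2 = 0 → T = 10080/(5.8·0.573576) = 3029.99 ≈ 3030 N.
ΣF_x = 0: A_x − T·cos35° = 0 → A_x = 3029.99 × 0.819152 = 2482 N.
ΣF_y = 0: A_y + T·sin35° − 2400 = 0 → A_y = 2400 − 3029.99 × 0.573576 = 662.1 N.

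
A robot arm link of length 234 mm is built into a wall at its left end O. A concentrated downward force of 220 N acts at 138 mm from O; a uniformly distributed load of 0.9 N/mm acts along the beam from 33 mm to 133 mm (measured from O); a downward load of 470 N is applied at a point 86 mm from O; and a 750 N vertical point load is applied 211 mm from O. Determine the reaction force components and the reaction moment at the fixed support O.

Resultant of the distributed load: 0.9 × 100 = 90 N at 83 mm from O.
ΣF_x = 0: O_x = 0.
ΣF_y = 0: O_y − 220 − 0.9·100 − 470 − 750 = 0 → O_y = 1530 N.
ΣM about O: M_O − 220·138 − (0.9·100)·83 − 470·86 − 750·211 = 0 → M_O = 236500 N·mm.

O_x = 0, O_y = 1530 N, M_O = 236500 N·mm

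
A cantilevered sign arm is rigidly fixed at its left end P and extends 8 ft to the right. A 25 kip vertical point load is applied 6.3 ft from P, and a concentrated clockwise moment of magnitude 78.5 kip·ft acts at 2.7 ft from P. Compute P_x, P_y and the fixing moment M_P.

P_x = 0, P_y = 25.00 kip, M_P = 236.0 kip·ft

ΣF_x = 0: P_x = 0.
ΣF_y = 0: P_y − 25 = 0 → P_y = 25.00 kip.
ΣM about P: M_P − 25·6.3 − 78.5 = 0 → M_P = 236.0 kip·ft.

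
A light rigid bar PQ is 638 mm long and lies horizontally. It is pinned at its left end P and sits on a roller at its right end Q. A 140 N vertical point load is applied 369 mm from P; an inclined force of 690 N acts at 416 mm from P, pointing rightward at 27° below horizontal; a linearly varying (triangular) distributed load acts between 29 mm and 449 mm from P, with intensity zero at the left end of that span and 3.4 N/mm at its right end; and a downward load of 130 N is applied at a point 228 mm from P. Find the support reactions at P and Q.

Resultant of the triangular load: ½ × 3.4 × 420 = 714 N, acting at 309 mm from P (one-third of the span from the peak).
Moments about P: Q_y·638 − 140·369 − 690·sin27°·416 − (½·3.4·420)·309 − 130·228 = 0 → Q_y = 432239/638 = 677.491 ≈ 677.5 N.
ΣF_y = 0: P_y + 677.491 − 140 − 690·sin27° − ½·3.4·420 − 130 = 0 → P_y = 619.8 N.
ΣF_x = 0: P_x + 690·cos27° = 0 → P_x = -614.8 N.

P_x = -614.8 N, P_y = 619.8 N, Q_y = 677.5 N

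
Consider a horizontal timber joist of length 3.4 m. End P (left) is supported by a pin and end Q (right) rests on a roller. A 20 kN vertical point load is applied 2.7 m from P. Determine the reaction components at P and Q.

P_x = 0, P_y = 4.118 kN, Q_y = 15.88 kN

Taking moments about P: Q_y·3.4 − 20·2.7 = 0 → Q_y = 54/3.4 = 15.8824 ≈ 15.88 kN.
ΣF_y = 0: P_y + 15.8824 − 20 = 0 → P_y = 4.118 kN.
ΣF_x = 0: no horizontal applied forces, so P_x = 0.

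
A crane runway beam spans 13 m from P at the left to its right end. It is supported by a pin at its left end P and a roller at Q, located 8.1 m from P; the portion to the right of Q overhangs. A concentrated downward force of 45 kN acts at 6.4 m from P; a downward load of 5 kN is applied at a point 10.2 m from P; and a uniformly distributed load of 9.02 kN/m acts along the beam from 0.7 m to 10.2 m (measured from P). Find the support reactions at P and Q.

Resultant of the distributed load: 9.02 × 9.5 = 85.69 kN at 5.45 m from P.
ΣM about P: Q_y·8.1 − 45·6.4 − 5·10.2 − (9.02·9.5)·5.45 = 0 → Q_y = 806.0105/8.1 = 99.5075 ≈ 99.51 kN.
ΣF_y = 0: P_y + 99.5075 − 45 − 5 − 9.02·9.5 = 0 → P_y = 36.18 kN.
ΣF_x = 0: no horizontal applied forces, so P_x = 0.

P_x = 0, P_y = 36.18 kN, Q_y = 99.51 kN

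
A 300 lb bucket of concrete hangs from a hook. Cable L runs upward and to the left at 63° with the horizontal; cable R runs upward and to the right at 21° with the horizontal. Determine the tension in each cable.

ΣF_x = 0: −T_L·cos63° + T_R·cos21° = 0 → T_R = 0.48629·T_L.
ΣF_y = 0: T_L·sin63° + T_R·sin21° = 300.
Substitute: T_L·(0.891007 + 0.48629·0.358368) = 300 → T_L = 281.617 ≈ 281.6 lb.
Then T_R = 0.48629 × 281.617 = 136.9 lb.

T_L = 281.6 lb, T_R = 136.9 lb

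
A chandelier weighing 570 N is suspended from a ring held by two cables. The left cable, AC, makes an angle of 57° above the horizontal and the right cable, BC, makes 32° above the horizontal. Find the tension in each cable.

ΣF_x = 0: −T_AC·cos57° + T_BC·cos32° = 0 → T_BC = 0.642227·T_AC.
ΣF_y = 0: T_AC·sin57° + T_BC·sin32° = 570.
Substitute: T_AC·(0.838671 + 0.642227·0.529919) = 570 → T_AC = 483.461 ≈ 483.5 N.
Then T_BC = 0.642227 × 483.461 = 310.5 N.

T_AC = 483.5 N, T_BC = 310.5 N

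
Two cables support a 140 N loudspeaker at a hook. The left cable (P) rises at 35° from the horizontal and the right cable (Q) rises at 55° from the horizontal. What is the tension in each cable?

ΣF_x = 0: −T_P·cos35° + T_Q·cos55° = 0 → T_Q = 1.42815·T_P.
ΣF_y = 0: T_P·sin35° + T_Q·sin55° = 140.
Substitute: T_P·(0.573576 + 1.42815·0.819152) = 140 → T_P = 80.3006 ≈ 80.30 N.
Then T_Q = 1.42815 × 80.3006 = 114.7 N.

T_P = 80.30 N, T_Q = 114.7 N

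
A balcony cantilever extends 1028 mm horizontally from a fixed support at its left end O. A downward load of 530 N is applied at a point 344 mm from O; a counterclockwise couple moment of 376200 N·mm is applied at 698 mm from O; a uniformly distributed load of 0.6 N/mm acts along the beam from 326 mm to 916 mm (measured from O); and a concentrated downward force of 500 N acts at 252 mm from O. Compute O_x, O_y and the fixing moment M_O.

Resultant of the distributed load: 0.6 × 590 = 354 N at 621 mm from O.
ΣF_x = 0: O_x = 0.
ΣF_y = 0: O_y − 530 − 0.6·590 − 500 = 0 → O_y = 1384 N.
ΣM about O: M_O − 530·344 + 376200 − (0.6·590)·621 − 500·252 = 0 → M_O = 152000 N·mm.

O_x = 0, O_y = 1384 N, M_O = 152000 N·mm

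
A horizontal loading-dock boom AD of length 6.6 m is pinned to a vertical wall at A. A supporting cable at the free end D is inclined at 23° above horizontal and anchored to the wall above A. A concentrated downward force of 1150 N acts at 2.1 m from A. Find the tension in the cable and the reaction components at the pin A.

ΣM about A: T·sin23°·6.6 − 1150·2.1 = 0 → T = 2415/(6.6·0.390731) = 936.473 ≈ 936.5 N.
ΣF_x = 0: A_x − T·cos23° = 0 → A_x = 936.473 × 0.920505 = 862.0 N.
ΣF_y = 0: A_y + T·sin23° − 1150 = 0 → A_y = 1150 − 936.473 × 0.390731 = 784.1 N.

T = 936.5 N, A_x = 862.0 N, A_y = 784.1 N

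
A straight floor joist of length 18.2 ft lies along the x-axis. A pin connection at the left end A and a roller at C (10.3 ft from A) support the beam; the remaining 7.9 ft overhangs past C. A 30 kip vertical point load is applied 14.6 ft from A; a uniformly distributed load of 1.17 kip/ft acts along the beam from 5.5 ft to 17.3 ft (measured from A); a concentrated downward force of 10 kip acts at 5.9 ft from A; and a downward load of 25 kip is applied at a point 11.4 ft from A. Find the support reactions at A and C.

Resultant of the distributed load: 1.17 × 11.8 = 13.806 kip at 11.4 ft from A.
ΣM about A: C_y·10.3 − 30·14.6 − (1.17·11.8)·11.4 − 10·5.9 − 25·11.4 = 0 → C_y = 939.3884/10.3 = 91.2028 ≈ 91.20 kip.
ΣF_y = 0: A_y + 91.2028 − 30 − 1.17·11.8 − 10 − 25 = 0 → A_y = -12.40 kip.
ΣF_x = 0: no horizontal applied forces, so A_x = 0.

A_x = 0, A_y = -12.40 kip, C_y = 91.20 kip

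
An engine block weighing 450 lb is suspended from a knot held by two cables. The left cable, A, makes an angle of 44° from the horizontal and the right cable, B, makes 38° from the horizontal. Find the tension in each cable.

T_A = 358.1 lb, T_B = 326.9 lb

ΣF_x = 0: −T_A·cos44° + T_B·cos38° = 0 → T_B = 0.912855·T_A.
ΣF_y = 0: T_A·sin44° + T_B·sin38° = 450.
Substitute: T_A·(0.694658 + 0.912855·0.615661) = 450 → T_A = 358.09 ≈ 358.1 lb.
Then T_B = 0.912855 × 358.09 = 326.9 lb.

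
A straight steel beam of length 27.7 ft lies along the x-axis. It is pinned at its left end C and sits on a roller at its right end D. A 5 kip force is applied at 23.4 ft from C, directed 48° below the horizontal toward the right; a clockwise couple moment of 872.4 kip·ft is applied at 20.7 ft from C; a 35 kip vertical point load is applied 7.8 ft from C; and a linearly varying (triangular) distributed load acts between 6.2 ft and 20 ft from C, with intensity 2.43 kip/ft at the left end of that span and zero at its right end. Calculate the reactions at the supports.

C_x = -3.346 kip, C_y = 4.456 kip, D_y = 51.03 kip

Resultant of the triangular load: ½ × 2.43 × 13.8 = 16.767 kip, acting at 10.8 ft from C (one-third of the span from the peak).
ΣM about C: D_y·27.7 − 5·sin48°·23.4 − 872.4 − 35·7.8 − (½·2.43·13.8)·10.8 = 0 → D_y = 1413.43/27.7 = 51.0264 ≈ 51.03 kip.
ΣF_y = 0: C_y + 51.0264 − 5·sin48° − 35 − ½·2.43·13.8 = 0 → C_y = 4.456 kip.
ΣF_x = 0: C_x + 5·cos48° = 0 → C_x = -3.346 kip.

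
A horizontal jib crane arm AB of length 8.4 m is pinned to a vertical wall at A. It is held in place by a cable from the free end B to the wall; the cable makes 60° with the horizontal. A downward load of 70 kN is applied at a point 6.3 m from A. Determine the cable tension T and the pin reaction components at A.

ΣM about A: T·sin60°·8.4 − 70·6.3 = 0 → T = 441/(8.4·0.866025) = 60.6218 ≈ 60.62 kN.
ΣF_x = 0: A_x − T·cos60° = 0 → A_x = 60.6218 × 0.5 = 30.31 kN.
ΣF_y = 0: A_y + T·sin60° − 70 = 0 → A_y = 70 − 60.6218 × 0.866025 = 17.50 kN.

T = 60.62 kN, A_x = 30.31 kN, A_y = 17.50 kN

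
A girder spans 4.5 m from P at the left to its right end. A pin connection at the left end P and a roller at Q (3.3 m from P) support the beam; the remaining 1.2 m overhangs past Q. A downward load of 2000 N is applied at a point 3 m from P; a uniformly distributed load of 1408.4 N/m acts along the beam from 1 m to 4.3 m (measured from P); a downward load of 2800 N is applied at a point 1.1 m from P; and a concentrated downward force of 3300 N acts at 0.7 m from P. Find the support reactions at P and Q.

P_x = 0, P_y = 5564 N, Q_y = 7184 N

Resultant of the distributed load: 1408.4 × 3.3 = 4647.72 N at 2.65 m from P.
Taking moments about P: Q_y·3.3 − 2000·3 − (1408.4·3.3)·2.65 − 2800·1.1 − 3300·0.7 = 0 → Q_y = 23706.458/3.3 = 7183.78 ≈ 7184 N.
ΣF_y = 0: P_y + 7183.78 − 2000 − 1408.4·3.3 − 2800 − 3300 = 0 → P_y = 5564 N.
ΣF_x = 0: no horizontal applied forces, so P_x = 0.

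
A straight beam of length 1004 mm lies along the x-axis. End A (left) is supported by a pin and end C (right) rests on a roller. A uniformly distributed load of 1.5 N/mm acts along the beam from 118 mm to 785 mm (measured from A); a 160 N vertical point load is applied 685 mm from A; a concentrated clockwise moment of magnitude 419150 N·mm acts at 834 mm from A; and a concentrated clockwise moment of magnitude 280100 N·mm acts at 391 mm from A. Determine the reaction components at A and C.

Resultant of the distributed load: 1.5 × 667 = 1000.5 N at 451.5 mm from A.
ΣM about A: C_y·1004 − (1.5·667)·451.5 − 160·685 − 419150 − 280100 = 0 → C_y = 1260575.75/1004 = 1255.55 ≈ 1256 N.
ΣF_y = 0: A_y + 1255.55 − 1.5·667 − 160 = 0 → A_y = -95.05 N.
ΣF_x = 0: no horizontal applied forces, so A_x = 0.

A_x = 0, A_y = -95.05 N, C_y = 1256 N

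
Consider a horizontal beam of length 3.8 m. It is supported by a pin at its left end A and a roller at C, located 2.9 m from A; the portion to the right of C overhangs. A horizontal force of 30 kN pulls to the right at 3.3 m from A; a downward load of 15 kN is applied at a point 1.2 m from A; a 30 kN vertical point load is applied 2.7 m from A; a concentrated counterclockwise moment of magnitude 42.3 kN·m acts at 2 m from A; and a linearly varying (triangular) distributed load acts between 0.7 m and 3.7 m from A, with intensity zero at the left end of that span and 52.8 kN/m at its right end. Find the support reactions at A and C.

A_x = -30.00 kN, A_y = 30.91 kN, C_y = 93.29 kN

Resultant of the triangular load: ½ × 52.8 × 3 = 79.2 kN, acting at 2.7 m from A (one-third of the span from the peak).
ΣM about A: C_y·2.9 − 15·1.2 − 30·2.7 + 42.3 − (½·52.8·3)·2.7 = 0 → C_y = 270.54/2.9 = 93.2897 ≈ 93.29 kN.
ΣF_y = 0: A_y + 93.2897 − 15 − 30 − ½·52.8·3 = 0 → A_y = 30.91 kN.
ΣF_x = 0: A_x + 30 = 0 → A_x = -30.00 kN.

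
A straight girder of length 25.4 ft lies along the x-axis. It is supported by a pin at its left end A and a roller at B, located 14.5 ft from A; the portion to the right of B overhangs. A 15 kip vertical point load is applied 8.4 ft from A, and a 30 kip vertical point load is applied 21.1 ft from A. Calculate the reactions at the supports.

Taking moments about A: B_y·14.5 − 15·8.4 − 30·21.1 = 0 → B_y = 759/14.5 = 52.3448 ≈ 52.34 kip.
ΣF_y = 0: A_y + 52.3448 − 15 − 30 = 0 → A_y = -7.345 kip.
ΣF_x = 0: no horizontal applied forces, so A_x = 0.

A_x = 0, A_y = -7.345 kip, B_y = 52.34 kip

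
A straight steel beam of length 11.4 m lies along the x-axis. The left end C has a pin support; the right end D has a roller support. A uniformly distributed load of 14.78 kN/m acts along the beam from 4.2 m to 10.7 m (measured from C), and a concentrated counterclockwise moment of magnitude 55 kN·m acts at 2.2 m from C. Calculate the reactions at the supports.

Resultant of the distributed load: 14.78 × 6.5 = 96.07 kN at 7.45 m from C.
ΣM about C: D_y·11.4 − (14.78·6.5)·7.45 + 55 = 0 → D_y = 660.7215/11.4 = 57.958 ≈ 57.96 kN.
ΣF_y = 0: C_y + 57.958 − 14.78·6.5 = 0 → C_y = 38.11 kN.
ΣF_x = 0: no horizontal applied forces, so C_x = 0.

C_x = 0, C_y = 38.11 kN, D_y = 57.96 kN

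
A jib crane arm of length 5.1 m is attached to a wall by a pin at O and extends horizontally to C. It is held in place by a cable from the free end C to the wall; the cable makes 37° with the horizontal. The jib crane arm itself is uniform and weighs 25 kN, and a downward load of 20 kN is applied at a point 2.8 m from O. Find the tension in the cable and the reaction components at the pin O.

T = 39.02 kN, O_x = 31.16 kN, O_y = 21.52 kN

ΣM about O: T·sin37°·5.1 − 25·2.55 − 20·2.8 = 0 → T = 119.75/(5.1·0.601815) = 39.016 ≈ 39.02 kN.
ΣF_x = 0: O_x − T·cos37° = 0 → O_x = 39.016 × 0.798636 = 31.16 kN.
ΣF_y = 0: O_y + T·sin37° − 25 − 20 = 0 → O_y = 45 − 39.016 × 0.601815 = 21.52 kN.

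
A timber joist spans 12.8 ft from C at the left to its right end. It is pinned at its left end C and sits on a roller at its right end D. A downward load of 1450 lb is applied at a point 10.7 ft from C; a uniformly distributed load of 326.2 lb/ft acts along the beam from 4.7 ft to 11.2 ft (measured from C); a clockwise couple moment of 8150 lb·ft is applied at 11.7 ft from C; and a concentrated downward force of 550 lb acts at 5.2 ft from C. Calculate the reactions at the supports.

Resultant of the distributed load: 326.2 × 6.5 = 2120.3 lb at 7.95 ft from C.
Taking moments about C: D_y·12.8 − 1450·10.7 − (326.2·6.5)·7.95 − 8150 − 550·5.2 = 0 → D_y = 43381.385/12.8 = 3389.17 ≈ 3389 lb.
ΣF_y = 0: C_y + 3389.17 − 1450 − 326.2·6.5 − 550 = 0 → C_y = 731.1 lb.
ΣF_x = 0: no horizontal applied forces, so C_x = 0.

C_x = 0, C_y = 731.1 lb, D_y = 3389 lb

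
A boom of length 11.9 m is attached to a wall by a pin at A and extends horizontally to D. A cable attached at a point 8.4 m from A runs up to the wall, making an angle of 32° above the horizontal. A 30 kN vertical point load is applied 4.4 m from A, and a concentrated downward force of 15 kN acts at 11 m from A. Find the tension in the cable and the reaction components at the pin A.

ΣM about A: T·sin32°·8.4 − 30·4.4 − 15·11 = 0 → T = 297/(8.4·0.529919) = 66.7218 ≈ 66.72 kN.
ΣF_x = 0: A_x − T·cos32° = 0 → A_x = 66.7218 × 0.848048 = 56.58 kN.
ΣF_y = 0: A_y + T·sin32° − 30 − 15 = 0 → A_y = 45 − 66.7218 × 0.529919 = 9.643 kN.

T = 66.72 kN, A_x = 56.58 kN, A_y = 9.643 kN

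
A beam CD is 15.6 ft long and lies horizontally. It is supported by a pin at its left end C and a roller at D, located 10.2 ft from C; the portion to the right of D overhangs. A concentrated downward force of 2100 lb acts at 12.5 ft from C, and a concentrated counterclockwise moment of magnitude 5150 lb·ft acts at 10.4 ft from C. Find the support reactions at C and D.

ΣM about C: D_y·10.2 − 2100·12.5 + 5150 = 0 → D_y = 21100/10.2 = 2068.63 ≈ 2069 lb.
ΣF_y = 0: C_y + 2068.63 − 2100 = 0 → C_y = 31.37 lb.
ΣF_x = 0: no horizontal applied forces, so C_x = 0.

C_x = 0, C_y = 31.37 lb, D_y = 2069 lb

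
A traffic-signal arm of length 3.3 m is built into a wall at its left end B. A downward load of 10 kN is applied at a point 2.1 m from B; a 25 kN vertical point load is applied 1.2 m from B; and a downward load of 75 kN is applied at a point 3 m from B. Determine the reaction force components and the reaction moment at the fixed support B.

B_x = 0, B_y = 110.0 kN, M_B = 276.0 kN·m

ΣF_x = 0: B_x = 0.
ΣF_y = 0: B_y − 10 − 25 − 75 = 0 → B_y = 110.0 kN.
ΣM about B: M_B − 10·2.1 − 25·1.2 − 75·3 = 0 → M_B = 276.0 kN·m.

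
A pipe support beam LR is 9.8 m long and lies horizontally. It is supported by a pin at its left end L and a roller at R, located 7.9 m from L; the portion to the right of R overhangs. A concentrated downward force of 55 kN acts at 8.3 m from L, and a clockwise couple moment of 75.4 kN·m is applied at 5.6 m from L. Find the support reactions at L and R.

L_x = 0, L_y = -12.33 kN, R_y = 67.33 kN

Taking moments about L: R_y·7.9 − 55·8.3 − 75.4 = 0 → R_y = 531.9/7.9 = 67.3291 ≈ 67.33 kN.
ΣF_y = 0: L_y + 67.3291 − 55 = 0 → L_y = -12.33 kN.
ΣF_x = 0: no horizontal applied forces, so L_x = 0.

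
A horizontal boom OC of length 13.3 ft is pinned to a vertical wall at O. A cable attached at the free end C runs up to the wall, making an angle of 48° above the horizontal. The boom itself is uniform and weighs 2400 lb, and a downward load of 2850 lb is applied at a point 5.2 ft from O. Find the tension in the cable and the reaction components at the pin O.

ΣM about O: T·sin48°·13.3 − 2400·6.65 − 2850·5.2 = 0 → T = 30780/(13.3·0.743145) = 3114.18 ≈ 3114 lb.
ΣF_x = 0: O_x − T·cos48° = 0 → O_x = 3114.18 × 0.669131 = 2084 lb.
ΣF_y = 0: O_y + T·sin48° − 2400 − 2850 = 0 → O_y = 5250 − 3114.18 × 0.743145 = 2936 lb.

T = 3114 lb, O_x = 2084 lb, O_y = 2936 lb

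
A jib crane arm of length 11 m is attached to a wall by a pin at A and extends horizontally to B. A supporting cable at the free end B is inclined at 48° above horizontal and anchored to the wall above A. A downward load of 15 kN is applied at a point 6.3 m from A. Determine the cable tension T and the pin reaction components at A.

T = 11.56 kN, A_x = 7.735 kN, A_y = 6.409 kN

ΣM about A: T·sin48°·11 − 15·6.3 = 0 → T = 94.5/(11·0.743145) = 11.5602 ≈ 11.56 kN.
ΣF_x = 0: A_x − T·cos48° = 0 → A_x = 11.5602 × 0.669131 = 7.735 kN.
ΣF_y = 0: A_y + T·sin48° − 15 = 0 → A_y = 15 − 11.5602 × 0.743145 = 6.409 kN.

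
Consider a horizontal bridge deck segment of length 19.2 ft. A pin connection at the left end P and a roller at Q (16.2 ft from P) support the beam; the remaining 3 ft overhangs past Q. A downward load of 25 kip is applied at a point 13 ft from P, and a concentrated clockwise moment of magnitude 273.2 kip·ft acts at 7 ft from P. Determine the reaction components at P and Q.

P_x = 0, P_y = -11.93 kip, Q_y = 36.93 kip

ΣM about P: Q_y·16.2 − 25·13 − 273.2 = 0 → Q_y = 598.2/16.2 = 36.9259 ≈ 36.93 kip.
ΣF_y = 0: P_y + 36.9259 − 25 = 0 → P_y = -11.93 kip.
ΣF_x = 0: no horizontal applied forces, so P_x = 0.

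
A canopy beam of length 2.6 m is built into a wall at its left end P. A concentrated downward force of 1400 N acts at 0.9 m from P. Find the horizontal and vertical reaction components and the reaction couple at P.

ΣF_x = 0: P_x = 0.
ΣF_y = 0: P_y − 1400 = 0 → P_y = 1400 N.
ΣM about P: M_P − 1400·0.9 = 0 → M_P = 1260 N·m.

P_x = 0, P_y = 1400 N, M_P = 1260 N·m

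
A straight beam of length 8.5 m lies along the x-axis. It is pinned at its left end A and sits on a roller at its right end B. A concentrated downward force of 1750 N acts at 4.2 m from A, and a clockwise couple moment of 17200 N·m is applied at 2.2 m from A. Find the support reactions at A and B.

ΣM about A: B_y·8.5 − 1750·4.2 − 17200 = 0 → B_y = 24550/8.5 = 2888.24 ≈ 2888 N.
ΣF_y = 0: A_y + 2888.24 − 1750 = 0 → A_y = -1138 N.
ΣF_x = 0: no horizontal applied forces, so A_x = 0.

A_x = 0, A_y = -1138 N, B_y = 2888 N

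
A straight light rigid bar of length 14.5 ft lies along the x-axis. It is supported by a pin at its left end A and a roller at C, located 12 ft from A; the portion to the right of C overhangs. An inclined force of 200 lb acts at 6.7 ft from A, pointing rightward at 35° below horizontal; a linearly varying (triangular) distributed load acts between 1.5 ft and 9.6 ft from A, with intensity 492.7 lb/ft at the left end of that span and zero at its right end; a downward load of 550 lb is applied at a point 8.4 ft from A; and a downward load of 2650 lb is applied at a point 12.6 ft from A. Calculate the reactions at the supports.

Resultant of the triangular load: ½ × 492.7 × 8.1 = 1995.435 lb, acting at 4.2 ft from A (one-third of the span from the peak).
Moments about A: C_y·12 − 200·sin35°·6.7 − (½·492.7·8.1)·4.2 − 550·8.4 − 2650·12.6 = 0 → C_y = 47159.4/12 = 3929.95 ≈ 3930 lb.
ΣF_y = 0: A_y + 3929.95 − 200·sin35° − ½·492.7·8.1 − 550 − 2650 = 0 → A_y = 1380 lb.
ΣF_x = 0: A_x + 200·cos35° = 0 → A_x = -163.8 lb.

A_x = -163.8 lb, A_y = 1380 lb, C_y = 3930 lb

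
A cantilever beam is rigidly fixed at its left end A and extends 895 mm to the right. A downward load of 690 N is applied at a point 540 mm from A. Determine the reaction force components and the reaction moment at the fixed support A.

A_x = 0, A_y = 690.0 N, M_A = 372600 N·mm

ΣF_x = 0: A_x = 0.
ΣF_y = 0: A_y − 690 = 0 → A_y = 690.0 N.
ΣM about A: M_A − 690·540 = 0 → M_A = 372600 N·mm.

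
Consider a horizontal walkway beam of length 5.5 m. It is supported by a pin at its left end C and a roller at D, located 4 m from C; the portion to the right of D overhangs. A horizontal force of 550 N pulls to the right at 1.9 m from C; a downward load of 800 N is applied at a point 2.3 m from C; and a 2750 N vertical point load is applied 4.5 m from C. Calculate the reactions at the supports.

C_x = -550.0 N, C_y = -3.750 N, D_y = 3554 N

Taking moments about C: D_y·4 − 800·2.3 − 2750·4.5 = 0 → D_y = 14215/4 = 3553.75 ≈ 3554 N.
ΣF_y = 0: C_y + 3553.75 − 800 − 2750 = 0 → C_y = -3.750 N.
ΣF_x = 0: C_x + 550 = 0 → C_x = -550.0 N.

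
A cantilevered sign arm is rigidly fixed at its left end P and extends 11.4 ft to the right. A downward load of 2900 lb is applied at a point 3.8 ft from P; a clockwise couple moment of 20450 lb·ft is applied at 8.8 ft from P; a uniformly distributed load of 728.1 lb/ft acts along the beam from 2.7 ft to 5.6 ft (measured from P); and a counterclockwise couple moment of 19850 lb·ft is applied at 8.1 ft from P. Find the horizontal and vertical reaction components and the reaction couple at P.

Resultant of the distributed load: 728.1 × 2.9 = 2111.49 lb at 4.15 ft from P.
ΣF_x = 0: P_x = 0.
ΣF_y = 0: P_y − 2900 − 728.1·2.9 = 0 → P_y = 5011 lb.
ΣM about P: M_P − 2900·3.8 − 20450 − (728.1·2.9)·4.15 + 19850 = 0 → M_P = 20380 lb·ft.

P_x = 0, P_y = 5011 lb, M_P = 20380 lb·ft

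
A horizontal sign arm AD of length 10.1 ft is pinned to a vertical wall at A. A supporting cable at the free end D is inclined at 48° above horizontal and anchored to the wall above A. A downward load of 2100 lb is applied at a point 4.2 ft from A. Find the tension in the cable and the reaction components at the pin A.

ΣM about A: T·sin48°·10.1 − 2100·4.2 = 0 → T = 8820/(10.1·0.743145) = 1175.1 ≈ 1175 lb.
ΣF_x = 0: A_x − T·cos48° = 0 → A_x = 1175.1 × 0.669131 = 786.3 lb.
ΣF_y = 0: A_y + T·sin48° − 2100 = 0 → A_y = 2100 − 1175.1 × 0.743145 = 1227 lb.

T = 1175 lb, A_x = 786.3 lb, A_y = 1227 lb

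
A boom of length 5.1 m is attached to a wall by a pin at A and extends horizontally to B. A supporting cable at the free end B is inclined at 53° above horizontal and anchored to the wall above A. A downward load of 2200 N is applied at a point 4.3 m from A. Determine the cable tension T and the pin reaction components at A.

ΣM about A: T·sin53°·5.1 − 2200·4.3 = 0 → T = 9460/(5.1·0.798636) = 2322.59 ≈ 2323 N.
ΣF_x = 0: A_x − T·cos53° = 0 → A_x = 2322.59 × 0.601815 = 1398 N.
ΣF_y = 0: A_y + T·sin53° − 2200 = 0 → A_y = 2200 − 2322.59 × 0.798636 = 345.1 N.

T = 2323 N, A_x = 1398 N, A_y = 345.1 N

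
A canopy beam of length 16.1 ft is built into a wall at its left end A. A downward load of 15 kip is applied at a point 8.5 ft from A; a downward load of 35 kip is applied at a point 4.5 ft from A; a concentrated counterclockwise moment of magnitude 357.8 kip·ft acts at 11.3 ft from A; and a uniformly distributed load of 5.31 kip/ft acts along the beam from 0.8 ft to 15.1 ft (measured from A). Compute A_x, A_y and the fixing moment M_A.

Resultant of the distributed load: 5.31 × 14.3 = 75.933 kip at 7.95 ft from A.
ΣF_x = 0: A_x = 0.
ΣF_y = 0: A_y − 15 − 35 − 5.31·14.3 = 0 → A_y = 125.9 kip.
ΣM about A: M_A − 15·8.5 − 35·4.5 + 357.8 − (5.31·14.3)·7.95 = 0 → M_A = 530.9 kip·ft.

A_x = 0, A_y = 125.9 kip, M_A = 530.9 kip·ft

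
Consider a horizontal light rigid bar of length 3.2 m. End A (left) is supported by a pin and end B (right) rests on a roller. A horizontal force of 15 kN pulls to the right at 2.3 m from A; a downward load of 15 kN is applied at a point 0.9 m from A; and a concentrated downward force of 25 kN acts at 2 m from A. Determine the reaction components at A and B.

A_x = -15.00 kN, A_y = 20.16 kN, B_y = 19.84 kN

ΣM about A: B_y·3.2 − 15·0.9 − 25·2 = 0 → B_y = 63.5/3.2 = 19.8438 ≈ 19.84 kN.
ΣF_y = 0: A_y + 19.8438 − 15 − 25 = 0 → A_y = 20.16 kN.
ΣF_x = 0: A_x + 15 = 0 → A_x = -15.00 kN.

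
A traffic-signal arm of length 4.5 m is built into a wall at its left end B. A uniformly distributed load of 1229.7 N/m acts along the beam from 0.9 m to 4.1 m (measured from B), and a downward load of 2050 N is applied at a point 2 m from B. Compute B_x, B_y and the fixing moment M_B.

Resultant of the distributed load: 1229.7 × 3.2 = 3935.04 N at 2.5 m from B.
ΣF_x = 0: B_x = 0.
ΣF_y = 0: B_y − 1229.7·3.2 − 2050 = 0 → B_y = 5985 N.
ΣM about B: M_B − (1229.7·3.2)·2.5 − 2050·2 = 0 → M_B = 13940 N·m.

B_x = 0, B_y = 5985 N, M_B = 13940 N·m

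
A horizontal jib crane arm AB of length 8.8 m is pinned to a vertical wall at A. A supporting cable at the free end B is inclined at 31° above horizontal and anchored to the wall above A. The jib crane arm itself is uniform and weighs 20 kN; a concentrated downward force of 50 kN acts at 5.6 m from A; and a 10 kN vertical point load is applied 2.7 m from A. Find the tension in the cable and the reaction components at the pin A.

ΣM about A: T·sin31°·8.8 − 20·4.4 − 50·5.6 − 10·2.7 = 0 → T = 395/(8.8·0.515038) = 87.1516 ≈ 87.15 kN.
ΣF_x = 0: A_x − T·cos31° = 0 → A_x = 87.1516 × 0.857167 = 74.70 kN.
ΣF_y = 0: A_y + T·sin31° − 20 − 50 − 10 = 0 → A_y = 80 − 87.1516 × 0.515038 = 35.11 kN.

T = 87.15 kN, A_x = 74.70 kN, A_y = 35.11 kN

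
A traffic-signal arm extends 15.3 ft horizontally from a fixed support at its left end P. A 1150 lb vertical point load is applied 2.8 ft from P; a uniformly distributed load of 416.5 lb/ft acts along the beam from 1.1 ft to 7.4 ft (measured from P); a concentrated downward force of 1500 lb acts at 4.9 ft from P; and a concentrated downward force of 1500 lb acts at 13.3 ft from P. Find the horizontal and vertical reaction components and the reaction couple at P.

P_x = 0, P_y = 6774 lb, M_P = 41670 lb·ft

Resultant of the distributed load: 416.5 × 6.3 = 2623.95 lb at 4.25 ft from P.
ΣF_x = 0: P_x = 0.
ΣF_y = 0: P_y − 1150 − 416.5·6.3 − 1500 − 1500 = 0 → P_y = 6774 lb.
ΣM about P: M_P − 1150·2.8 − (416.5·6.3)·4.25 − 1500·4.9 − 1500·13.3 = 0 → M_P = 41670 lb·ft.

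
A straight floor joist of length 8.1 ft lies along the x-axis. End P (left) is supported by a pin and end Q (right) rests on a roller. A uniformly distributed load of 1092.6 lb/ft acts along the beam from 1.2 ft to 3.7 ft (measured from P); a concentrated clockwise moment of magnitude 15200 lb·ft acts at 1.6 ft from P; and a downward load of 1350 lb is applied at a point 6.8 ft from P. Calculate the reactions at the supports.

Resultant of the distributed load: 1092.6 × 2.5 = 2731.5 lb at 2.45 ft from P.
Taking moments about P: Q_y·8.1 − (1092.6·2.5)·2.45 − 15200 − 1350·6.8 = 0 → Q_y = 31072.175/8.1 = 3836.07 ≈ 3836 lb.
ΣF_y = 0: P_y + 3836.07 − 1092.6·2.5 − 1350 = 0 → P_y = 245.4 lb.
ΣF_x = 0: no horizontal applied forces, so P_x = 0.

P_x = 0, P_y = 245.4 lb, Q_y = 3836 lb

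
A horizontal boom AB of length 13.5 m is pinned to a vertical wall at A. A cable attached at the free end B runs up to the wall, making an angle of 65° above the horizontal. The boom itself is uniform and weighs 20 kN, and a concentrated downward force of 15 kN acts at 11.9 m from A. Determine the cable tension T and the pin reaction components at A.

ΣM about A: T·sin65°·13.5 − 20·6.75 − 15·11.9 = 0 → T = 313.5/(13.5·0.906308) = 25.6229 ≈ 25.62 kN.
ΣF_x = 0: A_x − T·cos65° = 0 → A_x = 25.6229 × 0.422618 = 10.83 kN.
ΣF_y = 0: A_y + T·sin65° − 20 − 15 = 0 → A_y = 35 − 25.6229 × 0.906308 = 11.78 kN.

T = 25.62 kN, A_x = 10.83 kN, A_y = 11.78 kN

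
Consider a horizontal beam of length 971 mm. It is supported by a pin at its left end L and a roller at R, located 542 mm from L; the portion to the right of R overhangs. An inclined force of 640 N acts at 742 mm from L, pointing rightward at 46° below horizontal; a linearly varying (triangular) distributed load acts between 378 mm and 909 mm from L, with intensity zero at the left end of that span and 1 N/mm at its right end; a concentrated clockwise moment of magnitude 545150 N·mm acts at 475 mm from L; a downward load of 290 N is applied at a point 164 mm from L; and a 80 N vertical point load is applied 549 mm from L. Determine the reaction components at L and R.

Resultant of the triangular load: ½ × 1 × 531 = 265.5 N, acting at 732 mm from L (one-third of the span from the peak).
ΣM about L: R_y·542 − 640·sin46°·742 − (½·1·531)·732 − 545150 − 290·164 − 80·549 = 0 → R_y = 1172580/542 = 2163.43 ≈ 2163 N.
ΣF_y = 0: L_y + 2163.43 − 640·sin46° − ½·1·531 − 290 − 80 = 0 → L_y = -1068 N.
ΣF_x = 0: L_x + 640·cos46° = 0 → L_x = -444.6 N.

L_x = -444.6 N, L_y = -1068 N, R_y = 2163 N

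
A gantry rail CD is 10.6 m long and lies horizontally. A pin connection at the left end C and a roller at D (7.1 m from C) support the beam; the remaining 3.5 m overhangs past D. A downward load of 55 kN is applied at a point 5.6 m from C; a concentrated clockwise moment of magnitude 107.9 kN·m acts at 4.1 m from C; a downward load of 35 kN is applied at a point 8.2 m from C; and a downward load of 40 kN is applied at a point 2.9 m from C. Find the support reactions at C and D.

C_x = 0, C_y = 14.66 kN, D_y = 115.3 kN

Taking moments about C: D_y·7.1 − 55·5.6 − 107.9 − 35·8.2 − 40·2.9 = 0 → D_y = 818.9/7.1 = 115.338 ≈ 115.3 kN.
ΣF_y = 0: C_y + 115.338 − 55 − 35 − 40 = 0 → C_y = 14.66 kN.
ΣF_x = 0: no horizontal applied forces, so C_x = 0.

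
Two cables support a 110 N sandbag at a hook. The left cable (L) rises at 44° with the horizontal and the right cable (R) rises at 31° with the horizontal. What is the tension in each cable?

ΣF_x = 0: −T_L·cos44° + T_R·cos31° = 0 → T_R = 0.839206·T_L.
ΣF_y = 0: T_L·sin44° + T_R·sin31° = 110.
Substitute: T_L·(0.694658 + 0.839206·0.515038) = 110 → T_L = 97.6146 ≈ 97.61 N.
Then T_R = 0.839206 × 97.6146 = 81.92 N.

T_L = 97.61 N, T_R = 81.92 N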